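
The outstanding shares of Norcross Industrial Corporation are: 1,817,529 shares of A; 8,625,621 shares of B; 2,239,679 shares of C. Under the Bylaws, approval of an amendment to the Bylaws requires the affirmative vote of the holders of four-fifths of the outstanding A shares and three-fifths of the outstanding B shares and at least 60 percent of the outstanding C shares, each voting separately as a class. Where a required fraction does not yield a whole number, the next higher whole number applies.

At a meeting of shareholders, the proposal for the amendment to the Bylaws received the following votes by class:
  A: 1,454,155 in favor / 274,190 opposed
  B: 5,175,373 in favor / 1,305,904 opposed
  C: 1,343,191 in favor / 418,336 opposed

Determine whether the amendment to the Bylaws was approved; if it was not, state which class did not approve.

A: 4/5 of 1817529 = 1454023.20, rounded up to 1454024; 1,454,024 required, 1,454,155 in favor — approved.
B: 3/5 of 8625621 = 5175372.60, rounded up to 5175373; 5,175,373 required, 5,175,373 in favor — approved.
C: 3/5 of 2239679 = 1343807.40, rounded up to 1343808; 1,343,808 required, 1,343,191 in favor — not approved.

Not approved — the C shares did not give the required vote.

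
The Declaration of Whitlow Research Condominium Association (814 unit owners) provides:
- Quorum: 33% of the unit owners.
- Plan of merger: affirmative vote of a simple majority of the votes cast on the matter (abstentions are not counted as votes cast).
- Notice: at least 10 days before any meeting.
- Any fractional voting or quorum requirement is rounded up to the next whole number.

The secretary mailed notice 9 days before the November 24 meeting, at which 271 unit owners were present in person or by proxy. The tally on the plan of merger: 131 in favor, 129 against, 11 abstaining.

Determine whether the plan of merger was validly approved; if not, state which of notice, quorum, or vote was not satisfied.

Invalid — notice requirement not satisfied.

Notice: 9 days given; 10 required. Not satisfied.
Quorum: 33% of 814 = 268.62, rounded up to 269; 271 present. Satisfied.
Vote: requires a majority of the votes cast (271 − 11 abstaining = 260); a majority of 260 is 131, so 131 needed; 131 in favor. Satisfied.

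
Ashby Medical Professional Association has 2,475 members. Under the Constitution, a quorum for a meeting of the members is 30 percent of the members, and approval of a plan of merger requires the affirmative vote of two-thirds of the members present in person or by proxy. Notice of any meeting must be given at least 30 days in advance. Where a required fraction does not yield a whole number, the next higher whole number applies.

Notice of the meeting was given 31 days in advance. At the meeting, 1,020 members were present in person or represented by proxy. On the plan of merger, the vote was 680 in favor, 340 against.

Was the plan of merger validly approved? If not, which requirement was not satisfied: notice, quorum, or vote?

Notice: 31 days given; 30 required. Satisfied.
Quorum: 30% of 2,475 = 742.50, rounded up to 743; 1,020 present. Satisfied.
Vote: requires two-thirds of those present (1,020); 2/3 of 1020 = 680, so 680 needed; 680 in favor. Satisfied.

Valid — all requirements satisfied.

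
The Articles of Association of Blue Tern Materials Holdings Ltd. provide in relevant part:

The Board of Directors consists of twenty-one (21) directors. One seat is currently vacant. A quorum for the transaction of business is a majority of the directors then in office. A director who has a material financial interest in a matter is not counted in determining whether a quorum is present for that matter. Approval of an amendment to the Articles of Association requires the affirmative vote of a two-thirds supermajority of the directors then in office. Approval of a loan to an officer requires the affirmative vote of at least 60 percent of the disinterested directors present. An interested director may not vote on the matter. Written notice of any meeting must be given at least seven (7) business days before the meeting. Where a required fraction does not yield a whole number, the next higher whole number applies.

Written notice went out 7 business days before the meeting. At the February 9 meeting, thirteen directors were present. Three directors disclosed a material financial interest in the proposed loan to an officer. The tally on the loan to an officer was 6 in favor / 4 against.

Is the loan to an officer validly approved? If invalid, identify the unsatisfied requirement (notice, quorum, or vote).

Notice: 7 business days given; 7 required (7 ≥ 7). Satisfied.
Quorum: 13 present, but the 3 interested directors do not count, leaving 10. Quorum is 11. Not satisfied.
Vote: the loan to an officer requires three-fifths of the disinterested directors present (13 − 3 = 10). 3/5 of 10 = 6, so 6 affirmative votes are needed; 6 voted in favor. Satisfied. (Moot — without a quorum no business can be validly transacted.)

Invalid — quorum requirement not satisfied.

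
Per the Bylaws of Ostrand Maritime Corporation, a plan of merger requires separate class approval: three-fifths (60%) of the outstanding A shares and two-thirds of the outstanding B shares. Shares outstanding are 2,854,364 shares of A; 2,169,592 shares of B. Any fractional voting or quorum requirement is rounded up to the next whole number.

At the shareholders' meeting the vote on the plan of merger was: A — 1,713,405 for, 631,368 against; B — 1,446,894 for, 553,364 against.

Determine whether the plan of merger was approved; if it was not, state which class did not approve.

A: 3/5 of 2854364 = 1712618.40, rounded up to 1712619; 1,712,619 required, 1,713,405 in favor — approved.
B: 2/3 of 2169592 = 1446394.67, rounded up to 1446395; 1,446,395 required, 1,446,894 in favor — approved.

Approved — every class gave the required vote.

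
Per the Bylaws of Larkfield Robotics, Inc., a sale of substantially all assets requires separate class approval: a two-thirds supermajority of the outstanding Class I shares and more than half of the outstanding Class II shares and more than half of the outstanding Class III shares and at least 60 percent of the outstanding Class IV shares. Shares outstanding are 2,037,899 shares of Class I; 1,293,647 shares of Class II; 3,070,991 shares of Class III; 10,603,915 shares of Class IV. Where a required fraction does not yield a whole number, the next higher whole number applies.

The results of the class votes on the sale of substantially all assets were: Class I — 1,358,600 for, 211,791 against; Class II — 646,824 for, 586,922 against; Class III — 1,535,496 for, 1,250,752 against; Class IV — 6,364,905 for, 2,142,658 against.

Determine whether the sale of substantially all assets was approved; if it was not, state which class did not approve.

Approved — every class gave the required vote.

Class I: 2/3 of 2037899 = 1358599.33, rounded up to 1358600; 1,358,600 required, 1,358,600 in favor — approved.
Class II: a majority of 1293647 is 646824; 646,824 required, 646,824 in favor — approved.
Class III: a majority of 3070991 is 1535496; 1,535,496 required, 1,535,496 in favor — approved.
Class IV: 3/5 of 10603915 = 6362349; 6,362,349 required, 6,364,905 in favor — approved.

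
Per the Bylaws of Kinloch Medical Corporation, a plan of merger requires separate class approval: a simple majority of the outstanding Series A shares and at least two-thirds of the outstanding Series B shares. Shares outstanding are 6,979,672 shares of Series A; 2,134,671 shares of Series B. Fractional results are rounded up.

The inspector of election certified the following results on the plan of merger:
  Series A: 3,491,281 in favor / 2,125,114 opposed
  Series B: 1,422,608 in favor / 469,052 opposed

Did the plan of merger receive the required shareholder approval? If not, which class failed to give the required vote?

Not approved — the Series B shares did not give the required vote.

Series A: a majority of 6979672 is 3489837; 3,489,837 required, 3,491,281 in favor — approved.
Series B: 2/3 of 2134671 = 1423114; 1,423,114 required, 1,422,608 in favor — not approved.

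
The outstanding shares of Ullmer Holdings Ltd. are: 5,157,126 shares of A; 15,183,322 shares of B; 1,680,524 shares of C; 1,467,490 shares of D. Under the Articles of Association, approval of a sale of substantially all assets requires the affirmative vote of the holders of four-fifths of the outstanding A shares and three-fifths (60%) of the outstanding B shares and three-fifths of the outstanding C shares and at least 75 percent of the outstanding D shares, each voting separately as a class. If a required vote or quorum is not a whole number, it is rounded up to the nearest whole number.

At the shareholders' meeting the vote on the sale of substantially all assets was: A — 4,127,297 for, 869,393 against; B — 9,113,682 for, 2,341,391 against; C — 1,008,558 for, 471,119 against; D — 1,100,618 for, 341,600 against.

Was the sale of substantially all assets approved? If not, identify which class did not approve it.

Approved — every class gave the required vote.

A: 4/5 of 5157126 = 4125700.80, rounded up to 4125701; 4,125,701 required, 4,127,297 in favor — approved.
B: 3/5 of 15183322 = 9109993.20, rounded up to 9109994; 9,109,994 required, 9,113,682 in favor — approved.
C: 3/5 of 1680524 = 1008314.40, rounded up to 1008315; 1,008,315 required, 1,008,558 in favor — approved.
D: 3/4 of 1467490 = 1100617.50, rounded up to 1100618; 1,100,618 required, 1,100,618 in favor — approved.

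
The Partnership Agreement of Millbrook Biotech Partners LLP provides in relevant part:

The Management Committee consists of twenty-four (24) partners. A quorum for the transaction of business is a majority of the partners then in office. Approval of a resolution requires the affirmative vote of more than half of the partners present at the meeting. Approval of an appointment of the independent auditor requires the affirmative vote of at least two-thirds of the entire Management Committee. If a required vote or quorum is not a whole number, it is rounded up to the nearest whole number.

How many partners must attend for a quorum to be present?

13

A majority of 24 is 13.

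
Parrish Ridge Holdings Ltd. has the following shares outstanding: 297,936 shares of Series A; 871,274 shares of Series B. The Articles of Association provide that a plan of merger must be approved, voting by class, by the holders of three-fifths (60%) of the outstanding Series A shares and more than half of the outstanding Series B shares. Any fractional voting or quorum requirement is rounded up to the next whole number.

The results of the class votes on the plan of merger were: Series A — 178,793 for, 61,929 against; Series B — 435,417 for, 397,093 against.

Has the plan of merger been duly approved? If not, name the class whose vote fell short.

Not approved — the Series B shares did not give the required vote.

Series A: 3/5 of 297936 = 178761.60, rounded up to 178762; 178,762 required, 178,793 in favor — approved.
Series B: a majority of 871274 is 435638; 435,638 required, 435,417 in favor — not approved.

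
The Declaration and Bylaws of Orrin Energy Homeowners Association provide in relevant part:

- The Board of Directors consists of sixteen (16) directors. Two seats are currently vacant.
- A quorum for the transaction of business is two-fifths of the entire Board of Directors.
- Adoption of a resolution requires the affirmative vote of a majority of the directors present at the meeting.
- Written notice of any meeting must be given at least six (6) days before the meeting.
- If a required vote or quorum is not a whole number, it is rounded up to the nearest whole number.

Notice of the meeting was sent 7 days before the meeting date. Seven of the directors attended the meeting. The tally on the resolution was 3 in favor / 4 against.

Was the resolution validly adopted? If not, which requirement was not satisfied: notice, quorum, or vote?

Invalid — vote requirement not satisfied.

Notice: 7 days given; 6 required (7 ≥ 6). Satisfied.
Quorum: 7 present; quorum is 7. Satisfied.
Vote: the resolution requires a majority of the directors present (7). A majority of 7 is 4, so 4 affirmative votes are needed; 3 voted in favor. Not satisfied.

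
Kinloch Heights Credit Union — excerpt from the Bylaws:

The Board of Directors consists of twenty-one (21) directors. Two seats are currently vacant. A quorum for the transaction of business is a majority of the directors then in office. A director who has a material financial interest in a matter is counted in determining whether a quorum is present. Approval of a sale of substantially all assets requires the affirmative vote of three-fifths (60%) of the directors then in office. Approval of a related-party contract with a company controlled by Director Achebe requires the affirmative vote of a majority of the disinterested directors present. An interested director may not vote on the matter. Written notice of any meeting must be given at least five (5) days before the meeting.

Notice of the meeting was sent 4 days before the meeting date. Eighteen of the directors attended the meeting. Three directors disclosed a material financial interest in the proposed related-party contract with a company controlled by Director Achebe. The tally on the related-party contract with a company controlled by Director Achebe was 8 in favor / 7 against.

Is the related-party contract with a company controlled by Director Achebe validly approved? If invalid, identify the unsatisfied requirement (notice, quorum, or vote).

Invalid — notice requirement not satisfied.

Notice: 4 days given; 5 required (4 < 5). Not satisfied.
Quorum: 18 present (interested directors count toward quorum); quorum is 10. Satisfied.
Vote: the related-party contract with a company controlled by Director Achebe requires a majority of the disinterested directors present (18 − 3 = 15). A majority of 15 is 8, so 8 affirmative votes are needed; 8 voted in favor. Satisfied.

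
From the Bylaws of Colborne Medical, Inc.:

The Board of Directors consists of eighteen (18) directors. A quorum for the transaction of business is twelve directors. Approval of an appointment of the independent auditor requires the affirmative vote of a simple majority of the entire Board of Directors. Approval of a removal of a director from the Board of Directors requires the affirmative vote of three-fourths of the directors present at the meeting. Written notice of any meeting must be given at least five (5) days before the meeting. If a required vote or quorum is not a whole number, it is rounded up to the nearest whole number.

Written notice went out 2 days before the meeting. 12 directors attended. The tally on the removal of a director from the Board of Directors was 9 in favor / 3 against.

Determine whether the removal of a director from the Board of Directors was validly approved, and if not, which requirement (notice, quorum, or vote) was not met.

Notice: 2 days given; 5 required (2 < 5). Not satisfied.
Quorum: 12 present; quorum is 12. Satisfied.
Vote: the removal of a director from the Board of Directors requires three-fourths of the directors present (12). 3/4 of 12 = 9, so 9 affirmative votes are needed; 9 voted in favor. Satisfied.

Invalid — notice requirement not satisfied.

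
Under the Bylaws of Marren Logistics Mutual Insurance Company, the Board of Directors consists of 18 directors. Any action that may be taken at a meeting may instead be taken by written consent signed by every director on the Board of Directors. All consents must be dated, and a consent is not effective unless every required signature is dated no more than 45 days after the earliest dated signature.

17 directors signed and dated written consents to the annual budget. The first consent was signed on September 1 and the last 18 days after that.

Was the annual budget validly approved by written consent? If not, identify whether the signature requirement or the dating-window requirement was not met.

Not effective — insufficient signatures.

Signatures required: all of 18 — unanimous means all 18, so 18 needed; 17 signed. Insufficient.
Dating window: the latest signature is 18 days after the earliest; the limit is 45 days. Within the window.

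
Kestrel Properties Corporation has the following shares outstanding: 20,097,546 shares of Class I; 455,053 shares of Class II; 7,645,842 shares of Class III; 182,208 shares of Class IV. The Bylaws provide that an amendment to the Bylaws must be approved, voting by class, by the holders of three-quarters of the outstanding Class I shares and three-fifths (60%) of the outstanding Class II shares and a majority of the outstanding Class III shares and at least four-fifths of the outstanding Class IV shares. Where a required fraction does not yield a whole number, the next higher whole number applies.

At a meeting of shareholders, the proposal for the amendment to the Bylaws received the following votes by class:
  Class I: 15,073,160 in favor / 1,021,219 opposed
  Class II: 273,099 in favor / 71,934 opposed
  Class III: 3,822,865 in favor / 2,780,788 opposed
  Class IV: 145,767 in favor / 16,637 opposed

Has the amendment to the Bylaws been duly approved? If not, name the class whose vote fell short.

Not approved — the Class III shares did not give the required vote.

Class I: 3/4 of 20097546 = 15073159.50, rounded up to 15073160; 15,073,160 required, 15,073,160 in favor — approved.
Class II: 3/5 of 455053 = 273031.80, rounded up to 273032; 273,032 required, 273,099 in favor — approved.
Class III: a majority of 7645842 is 3822922; 3,822,922 required, 3,822,865 in favor — not approved.
Class IV: 4/5 of 182208 = 145766.40, rounded up to 145767; 145,767 required, 145,767 in favor — approved.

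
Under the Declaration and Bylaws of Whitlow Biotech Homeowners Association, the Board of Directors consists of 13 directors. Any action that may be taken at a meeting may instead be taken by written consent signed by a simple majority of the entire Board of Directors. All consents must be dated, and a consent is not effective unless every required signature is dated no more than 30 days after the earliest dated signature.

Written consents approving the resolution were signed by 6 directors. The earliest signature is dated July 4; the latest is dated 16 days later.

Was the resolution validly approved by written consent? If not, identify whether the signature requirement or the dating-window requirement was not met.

Not effective — insufficient signatures.

Signatures required: a simple majority of 13 — a majority of 13 is 7, so 7 needed; 6 signed. Insufficient.
Dating window: the latest signature is 16 days after the earliest; the limit is 30 days. Within the window.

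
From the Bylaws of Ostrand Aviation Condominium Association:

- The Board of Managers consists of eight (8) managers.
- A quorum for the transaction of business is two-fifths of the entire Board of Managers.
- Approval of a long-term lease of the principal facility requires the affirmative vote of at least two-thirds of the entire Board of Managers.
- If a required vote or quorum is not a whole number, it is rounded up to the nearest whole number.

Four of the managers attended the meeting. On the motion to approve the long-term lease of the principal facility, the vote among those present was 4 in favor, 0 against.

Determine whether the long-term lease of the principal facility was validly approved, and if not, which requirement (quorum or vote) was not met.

Invalid — vote requirement not satisfied.

Quorum: 4 present; quorum is 4. Satisfied.
Vote: the long-term lease of the principal facility requires two-thirds of the entire Board of Managers (8). 2/3 of 8 = 5.33, rounded up to 6, so 6 affirmative votes are needed; 4 voted in favor. Not satisfied.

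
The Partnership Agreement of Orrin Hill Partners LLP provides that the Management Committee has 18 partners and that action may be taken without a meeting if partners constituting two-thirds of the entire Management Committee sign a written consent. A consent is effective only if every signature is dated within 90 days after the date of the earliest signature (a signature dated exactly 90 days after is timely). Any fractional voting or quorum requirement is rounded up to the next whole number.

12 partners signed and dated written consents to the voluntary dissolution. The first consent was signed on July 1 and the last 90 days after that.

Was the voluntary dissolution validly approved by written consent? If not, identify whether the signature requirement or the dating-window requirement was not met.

Signatures required: two-thirds of 18 — 2/3 of 18 = 12, so 12 needed; 12 signed. Sufficient.
Dating window: the latest signature is 90 days after the earliest; the limit is 90 days. Within the window.

Effective — both the signature and dating-window requirements are satisfied.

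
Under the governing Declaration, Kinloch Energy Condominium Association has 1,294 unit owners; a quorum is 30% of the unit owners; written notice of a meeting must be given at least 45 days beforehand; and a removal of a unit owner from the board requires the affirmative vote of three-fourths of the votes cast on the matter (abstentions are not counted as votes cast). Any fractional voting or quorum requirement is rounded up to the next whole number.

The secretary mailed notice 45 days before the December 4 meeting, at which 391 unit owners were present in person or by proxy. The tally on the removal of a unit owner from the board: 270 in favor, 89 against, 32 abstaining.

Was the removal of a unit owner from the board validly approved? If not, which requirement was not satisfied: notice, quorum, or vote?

Valid — all requirements satisfied.

Notice: 45 days given; 45 required. Satisfied.
Quorum: 30% of 1,294 = 388.20, rounded up to 389; 391 present. Satisfied.
Vote: requires three-fourths of the votes cast (391 − 32 abstaining = 359); 3/4 of 359 = 269.25, rounded up to 270, so 270 needed; 270 in favor. Satisfied.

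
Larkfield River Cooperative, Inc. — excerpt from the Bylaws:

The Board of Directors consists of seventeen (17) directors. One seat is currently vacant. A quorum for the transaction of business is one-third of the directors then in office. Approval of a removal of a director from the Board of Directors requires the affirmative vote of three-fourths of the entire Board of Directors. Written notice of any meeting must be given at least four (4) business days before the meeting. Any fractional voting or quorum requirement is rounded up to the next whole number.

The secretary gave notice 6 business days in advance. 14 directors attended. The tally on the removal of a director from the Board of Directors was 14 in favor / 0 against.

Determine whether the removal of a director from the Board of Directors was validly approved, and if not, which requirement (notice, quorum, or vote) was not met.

Valid — all requirements satisfied.

Notice: 6 business days given; 4 required (6 ≥ 4). Satisfied.
Quorum: 14 present; quorum is 6. Satisfied.
Vote: the removal of a director from the Board of Directors requires three-fourths of the entire Board of Directors (17). 3/4 of 17 = 12.75, rounded up to 13, so 13 affirmative votes are needed; 14 voted in favor. Satisfied.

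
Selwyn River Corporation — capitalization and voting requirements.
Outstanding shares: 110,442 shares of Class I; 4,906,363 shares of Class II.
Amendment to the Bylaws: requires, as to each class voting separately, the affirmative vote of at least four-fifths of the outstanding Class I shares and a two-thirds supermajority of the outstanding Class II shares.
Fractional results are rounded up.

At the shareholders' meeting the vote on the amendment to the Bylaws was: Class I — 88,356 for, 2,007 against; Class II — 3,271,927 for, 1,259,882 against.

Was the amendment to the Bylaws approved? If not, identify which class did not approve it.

Approved — every class gave the required vote.

Class I: 4/5 of 110442 = 88353.60, rounded up to 88354; 88,354 required, 88,356 in favor — approved.
Class II: 2/3 of 4906363 = 3270908.67, rounded up to 3270909; 3,270,909 required, 3,271,927 in favor — approved.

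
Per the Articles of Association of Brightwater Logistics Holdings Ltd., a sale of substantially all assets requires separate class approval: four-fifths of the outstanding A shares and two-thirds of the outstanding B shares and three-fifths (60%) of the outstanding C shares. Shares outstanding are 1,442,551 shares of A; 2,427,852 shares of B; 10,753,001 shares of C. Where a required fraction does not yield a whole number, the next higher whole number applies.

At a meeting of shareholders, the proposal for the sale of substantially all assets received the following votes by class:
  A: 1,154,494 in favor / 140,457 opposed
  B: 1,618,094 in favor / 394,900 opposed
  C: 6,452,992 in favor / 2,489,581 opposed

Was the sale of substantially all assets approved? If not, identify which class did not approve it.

A: 4/5 of 1442551 = 1154040.80, rounded up to 1154041; 1,154,041 required, 1,154,494 in favor — approved.
B: 2/3 of 2427852 = 1618568; 1,618,568 required, 1,618,094 in favor — not approved.
C: 3/5 of 10753001 = 6451800.60, rounded up to 6451801; 6,451,801 required, 6,452,992 in favor — approved.

Not approved — the B shares did not give the required vote.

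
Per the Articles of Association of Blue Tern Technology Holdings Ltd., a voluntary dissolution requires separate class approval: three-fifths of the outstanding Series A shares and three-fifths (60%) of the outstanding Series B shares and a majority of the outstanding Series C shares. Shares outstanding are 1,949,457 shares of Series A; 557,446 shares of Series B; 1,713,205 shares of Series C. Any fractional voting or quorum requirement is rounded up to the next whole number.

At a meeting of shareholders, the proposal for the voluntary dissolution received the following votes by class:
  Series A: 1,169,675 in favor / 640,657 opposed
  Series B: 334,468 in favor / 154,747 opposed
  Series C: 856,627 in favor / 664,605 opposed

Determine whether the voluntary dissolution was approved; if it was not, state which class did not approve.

Approved — every class gave the required vote.

Series A: 3/5 of 1949457 = 1169674.20, rounded up to 1169675; 1,169,675 required, 1,169,675 in favor — approved.
Series B: 3/5 of 557446 = 334467.60, rounded up to 334468; 334,468 required, 334,468 in favor — approved.
Series C: a majority of 1713205 is 856603; 856,603 required, 856,627 in favor — approved.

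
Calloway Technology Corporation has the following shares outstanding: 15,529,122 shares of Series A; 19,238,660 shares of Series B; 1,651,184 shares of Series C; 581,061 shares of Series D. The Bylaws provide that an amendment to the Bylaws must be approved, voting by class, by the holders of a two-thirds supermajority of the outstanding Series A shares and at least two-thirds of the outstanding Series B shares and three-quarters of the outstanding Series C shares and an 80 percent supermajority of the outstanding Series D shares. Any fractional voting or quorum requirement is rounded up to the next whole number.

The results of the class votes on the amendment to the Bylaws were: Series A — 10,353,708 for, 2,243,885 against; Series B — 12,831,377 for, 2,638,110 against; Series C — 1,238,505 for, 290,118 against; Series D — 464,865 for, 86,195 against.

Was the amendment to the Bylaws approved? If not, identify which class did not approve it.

Series A: 2/3 of 15529122 = 10352748; 10,352,748 required, 10,353,708 in favor — approved.
Series B: 2/3 of 19238660 = 12825773.33, rounded up to 12825774; 12,825,774 required, 12,831,377 in favor — approved.
Series C: 3/4 of 1651184 = 1238388; 1,238,388 required, 1,238,505 in favor — approved.
Series D: 4/5 of 581061 = 464848.80, rounded up to 464849; 464,849 required, 464,865 in favor — approved.

Approved — every class gave the required vote.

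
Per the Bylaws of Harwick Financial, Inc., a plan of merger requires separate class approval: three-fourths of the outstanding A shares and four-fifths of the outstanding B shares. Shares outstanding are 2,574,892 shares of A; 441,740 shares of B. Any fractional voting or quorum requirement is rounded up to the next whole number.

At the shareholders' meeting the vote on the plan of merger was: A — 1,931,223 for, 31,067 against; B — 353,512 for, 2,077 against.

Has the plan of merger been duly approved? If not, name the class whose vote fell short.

A: 3/4 of 2574892 = 1931169; 1,931,169 required, 1,931,223 in favor — approved.
B: 4/5 of 441740 = 353392; 353,392 required, 353,512 in favor — approved.

Approved — every class gave the required vote.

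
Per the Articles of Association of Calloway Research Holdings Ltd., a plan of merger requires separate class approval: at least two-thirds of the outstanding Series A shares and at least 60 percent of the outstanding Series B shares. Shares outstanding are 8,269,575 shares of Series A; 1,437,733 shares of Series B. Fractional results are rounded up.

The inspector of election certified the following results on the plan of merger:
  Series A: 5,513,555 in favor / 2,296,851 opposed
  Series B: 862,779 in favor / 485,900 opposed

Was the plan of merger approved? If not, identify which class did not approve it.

Series A: 2/3 of 8269575 = 5513050; 5,513,050 required, 5,513,555 in favor — approved.
Series B: 3/5 of 1437733 = 862639.80, rounded up to 862640; 862,640 required, 862,779 in favor — approved.

Approved — every class gave the required vote.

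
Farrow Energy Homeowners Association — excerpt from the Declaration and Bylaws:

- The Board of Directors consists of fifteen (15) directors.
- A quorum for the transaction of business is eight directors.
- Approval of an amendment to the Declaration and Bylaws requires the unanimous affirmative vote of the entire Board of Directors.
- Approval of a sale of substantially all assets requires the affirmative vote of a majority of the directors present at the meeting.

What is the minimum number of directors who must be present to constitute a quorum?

The quorum is fixed at 8.

8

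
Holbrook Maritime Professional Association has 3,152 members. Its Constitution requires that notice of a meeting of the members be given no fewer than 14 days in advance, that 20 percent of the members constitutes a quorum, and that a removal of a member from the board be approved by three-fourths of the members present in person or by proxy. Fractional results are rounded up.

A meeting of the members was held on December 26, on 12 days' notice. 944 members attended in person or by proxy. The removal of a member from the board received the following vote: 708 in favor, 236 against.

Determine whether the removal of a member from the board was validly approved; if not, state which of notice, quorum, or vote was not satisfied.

Invalid — notice requirement not satisfied.

Notice: 12 days given; 14 required. Not satisfied.
Quorum: 20% of 3,152 = 630.40, rounded up to 631; 944 present. Satisfied.
Vote: requires three-fourths of those present (944); 3/4 of 944 = 708, so 708 needed; 708 in favor. Satisfied.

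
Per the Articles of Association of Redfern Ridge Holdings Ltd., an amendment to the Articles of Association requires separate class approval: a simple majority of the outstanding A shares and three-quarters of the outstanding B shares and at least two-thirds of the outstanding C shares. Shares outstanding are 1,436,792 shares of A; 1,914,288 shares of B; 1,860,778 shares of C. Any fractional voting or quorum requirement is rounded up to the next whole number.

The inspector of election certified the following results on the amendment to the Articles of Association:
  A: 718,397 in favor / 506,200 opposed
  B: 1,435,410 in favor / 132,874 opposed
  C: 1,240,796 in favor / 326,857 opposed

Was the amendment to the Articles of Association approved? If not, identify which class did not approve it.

A: a majority of 1436792 is 718397; 718,397 required, 718,397 in favor — approved.
B: 3/4 of 1914288 = 1435716; 1,435,716 required, 1,435,410 in favor — not approved.
C: 2/3 of 1860778 = 1240518.67, rounded up to 1240519; 1,240,519 required, 1,240,796 in favor — approved.

Not approved — the B shares did not give the required vote.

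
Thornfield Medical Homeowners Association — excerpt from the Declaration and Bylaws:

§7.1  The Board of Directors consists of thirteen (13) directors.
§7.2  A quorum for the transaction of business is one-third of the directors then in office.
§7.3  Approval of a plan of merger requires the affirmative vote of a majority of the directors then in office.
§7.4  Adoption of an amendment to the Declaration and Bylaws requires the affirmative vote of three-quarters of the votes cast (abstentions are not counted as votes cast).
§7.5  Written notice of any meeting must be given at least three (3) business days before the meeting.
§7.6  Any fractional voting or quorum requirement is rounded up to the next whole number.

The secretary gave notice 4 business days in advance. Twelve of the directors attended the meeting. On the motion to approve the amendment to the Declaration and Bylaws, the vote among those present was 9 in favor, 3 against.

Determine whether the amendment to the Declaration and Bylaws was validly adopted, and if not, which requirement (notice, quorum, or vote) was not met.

Notice: 4 business days given; 3 required (4 ≥ 3). Satisfied.
Quorum: 12 present; quorum is 5. Satisfied.
Vote: the amendment to the Declaration and Bylaws requires three-fourths of the votes cast (12). 3/4 of 12 = 9, so 9 affirmative votes are needed; 9 voted in favor. Satisfied.

Valid — all requirements satisfied.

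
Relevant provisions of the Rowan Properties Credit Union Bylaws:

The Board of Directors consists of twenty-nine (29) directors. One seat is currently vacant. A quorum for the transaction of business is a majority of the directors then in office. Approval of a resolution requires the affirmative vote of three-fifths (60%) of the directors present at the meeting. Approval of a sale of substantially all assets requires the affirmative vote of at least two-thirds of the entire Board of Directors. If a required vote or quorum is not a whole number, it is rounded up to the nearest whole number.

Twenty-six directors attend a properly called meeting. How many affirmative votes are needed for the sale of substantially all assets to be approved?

The sale of substantially all assets requires two-thirds of the entire Board of Directors (29).
2/3 of 29 = 19.33, rounded up to 20.

20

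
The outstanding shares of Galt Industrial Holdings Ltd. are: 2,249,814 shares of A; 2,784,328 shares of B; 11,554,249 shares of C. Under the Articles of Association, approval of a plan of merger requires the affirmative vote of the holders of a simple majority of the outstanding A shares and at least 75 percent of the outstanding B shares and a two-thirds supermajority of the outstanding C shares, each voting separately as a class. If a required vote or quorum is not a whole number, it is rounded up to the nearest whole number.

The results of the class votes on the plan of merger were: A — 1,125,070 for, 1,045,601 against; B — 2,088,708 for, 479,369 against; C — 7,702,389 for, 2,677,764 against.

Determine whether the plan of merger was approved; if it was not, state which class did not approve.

A: a majority of 2249814 is 1124908; 1,124,908 required, 1,125,070 in favor — approved.
B: 3/4 of 2784328 = 2088246; 2,088,246 required, 2,088,708 in favor — approved.
C: 2/3 of 11554249 = 7702832.67, rounded up to 7702833; 7,702,833 required, 7,702,389 in favor — not approved.

Not approved — the C shares did not give the required vote.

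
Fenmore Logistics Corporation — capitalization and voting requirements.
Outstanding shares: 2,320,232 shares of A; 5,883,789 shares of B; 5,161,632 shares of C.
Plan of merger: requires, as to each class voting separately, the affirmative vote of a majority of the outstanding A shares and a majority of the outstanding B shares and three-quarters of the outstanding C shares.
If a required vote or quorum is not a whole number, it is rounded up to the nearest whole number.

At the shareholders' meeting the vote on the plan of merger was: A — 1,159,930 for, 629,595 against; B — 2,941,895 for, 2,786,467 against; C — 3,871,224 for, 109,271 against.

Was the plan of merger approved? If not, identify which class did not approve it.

Not approved — the A shares did not give the required vote.

A: a majority of 2320232 is 1160117; 1,160,117 required, 1,159,930 in favor — not approved.
B: a majority of 5883789 is 2941895; 2,941,895 required, 2,941,895 in favor — approved.
C: 3/4 of 5161632 = 3871224; 3,871,224 required, 3,871,224 in favor — approved.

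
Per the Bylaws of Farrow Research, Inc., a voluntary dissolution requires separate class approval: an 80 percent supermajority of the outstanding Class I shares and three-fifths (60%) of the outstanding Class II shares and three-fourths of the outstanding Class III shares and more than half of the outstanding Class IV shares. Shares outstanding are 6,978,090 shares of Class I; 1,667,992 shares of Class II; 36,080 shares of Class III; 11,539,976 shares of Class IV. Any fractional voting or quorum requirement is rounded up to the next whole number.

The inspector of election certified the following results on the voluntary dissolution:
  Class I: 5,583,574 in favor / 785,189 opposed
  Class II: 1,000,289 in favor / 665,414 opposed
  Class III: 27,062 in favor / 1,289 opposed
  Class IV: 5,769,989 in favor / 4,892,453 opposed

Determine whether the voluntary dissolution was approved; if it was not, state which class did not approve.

Class I: 4/5 of 6978090 = 5582472; 5,582,472 required, 5,583,574 in favor — approved.
Class II: 3/5 of 1667992 = 1000795.20, rounded up to 1000796; 1,000,796 required, 1,000,289 in favor — not approved.
Class III: 3/4 of 36080 = 27060; 27,060 required, 27,062 in favor — approved.
Class IV: a majority of 11539976 is 5769989; 5,769,989 required, 5,769,989 in favor — approved.

Not approved — the Class II shares did not give the required vote.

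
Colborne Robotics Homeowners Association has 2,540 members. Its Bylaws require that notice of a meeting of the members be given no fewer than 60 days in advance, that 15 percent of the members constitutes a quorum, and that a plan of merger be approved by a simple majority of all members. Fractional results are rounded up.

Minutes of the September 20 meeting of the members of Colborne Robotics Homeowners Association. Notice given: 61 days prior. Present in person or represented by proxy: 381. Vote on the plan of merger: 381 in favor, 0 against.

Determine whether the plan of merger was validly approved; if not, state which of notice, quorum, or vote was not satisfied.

Invalid — vote requirement not satisfied.

Notice: 61 days given; 60 required. Satisfied.
Quorum: 15% of 2,540 = 381; 381 present. Satisfied.
Vote: requires a majority of all members (2,540); a majority of 2540 is 1271, so 1,271 needed; 381 in favor. Not satisfied.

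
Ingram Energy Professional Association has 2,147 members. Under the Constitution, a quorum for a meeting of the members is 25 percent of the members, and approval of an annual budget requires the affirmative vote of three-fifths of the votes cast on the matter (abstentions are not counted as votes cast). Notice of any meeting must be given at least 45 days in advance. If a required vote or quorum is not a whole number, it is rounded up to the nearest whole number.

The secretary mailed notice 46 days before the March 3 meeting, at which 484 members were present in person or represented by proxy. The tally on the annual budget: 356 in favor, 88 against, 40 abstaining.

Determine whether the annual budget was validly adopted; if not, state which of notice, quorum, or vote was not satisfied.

Notice: 46 days given; 45 required. Satisfied.
Quorum: 25% of 2,147 = 536.75, rounded up to 537; 484 present. Not satisfied.
Vote: requires three-fifths of the votes cast (484 − 40 abstaining = 444); 3/5 of 444 = 266.40, rounded up to 267, so 267 needed; 356 in favor. Satisfied.

Invalid — quorum requirement not satisfied.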